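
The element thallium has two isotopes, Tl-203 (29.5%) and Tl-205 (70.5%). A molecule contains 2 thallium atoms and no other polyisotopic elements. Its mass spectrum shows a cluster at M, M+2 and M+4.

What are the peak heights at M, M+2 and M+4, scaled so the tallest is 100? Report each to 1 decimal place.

Each Tl atom is independently Tl-203 (p = 0.295) or Tl-205 (q = 0.705); the cluster is the binomial expansion (p + q)^2.
P(M) = 0.295^2 = 0.087025
P(M+2) = 2 × 0.295^1 × 0.705^1 = 0.415950
P(M+4) = 0.705^2 = 0.497025
The M+4 peak is largest (0.497025); scaling to 100 gives 17.5 : 83.7 : 100.0.

17.5 : 83.7 : 100.0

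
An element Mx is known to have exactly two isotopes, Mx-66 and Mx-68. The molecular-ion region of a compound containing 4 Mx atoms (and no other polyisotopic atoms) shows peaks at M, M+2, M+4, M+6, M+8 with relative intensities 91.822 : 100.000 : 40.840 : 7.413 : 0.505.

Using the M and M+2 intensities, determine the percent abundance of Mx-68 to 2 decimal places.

21.40%

If p is the fraction of Mx that is Mx-66, then I(M+2)/I(M) = [C(4,1)·p^3·(1−p)] / p^4 = 4·(1−p)/p = 100.000/91.822 = 1.0891
(1−p)/p = 1.0891/4 = 0.2723  ⇒  p = 1/(1 + 0.2723) = 0.7860
Mx-66: 78.60%, Mx-68: 21.40%.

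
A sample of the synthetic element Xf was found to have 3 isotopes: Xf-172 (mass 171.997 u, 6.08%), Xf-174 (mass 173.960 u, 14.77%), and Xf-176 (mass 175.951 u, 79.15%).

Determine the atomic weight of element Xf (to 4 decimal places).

175.4165 u

Weight each isotope mass by its fractional abundance: 0.0608 × 171.997 + 0.1477 × 173.960 + 0.7915 × 175.951
= 10.45742 + 25.69389 + 139.26522 = 175.41653 u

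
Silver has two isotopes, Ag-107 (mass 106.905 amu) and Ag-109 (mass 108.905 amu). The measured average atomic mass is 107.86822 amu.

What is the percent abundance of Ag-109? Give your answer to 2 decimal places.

Let x be the fractional abundance of Ag-107; then Ag-109 has abundance 1 − x.
106.905·x + 108.905·(1 − x) = 107.86822
(106.905 − 108.905)·x = 107.86822 − 108.905
x = -1.03678 / -2.000 = 0.51839 → 51.84% Ag-107, 48.16% Ag-109.

48.16%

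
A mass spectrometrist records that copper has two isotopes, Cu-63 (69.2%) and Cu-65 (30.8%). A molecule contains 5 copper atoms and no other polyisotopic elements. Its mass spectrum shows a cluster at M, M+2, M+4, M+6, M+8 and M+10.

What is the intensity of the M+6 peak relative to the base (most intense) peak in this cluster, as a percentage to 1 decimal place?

Binomial terms of (0.692 + 0.308)^5: M 0.1587, M+2 0.3531, M+4 0.3144, M+6 0.1399, M+8 0.0311, M+10 0.0028 → M+2 is the base peak.
P(M+2) = C(5,1) × 0.692^4 × 0.308^1 = 5 × 0.22931073 × 0.3080 = 0.353139 (base)
P(M+6) = C(5,3) × 0.692^2 × 0.308^3 = 10 × 0.478864 × 0.02921811 = 0.139915
Relative intensity = 0.139915 / 0.353139 × 100 = 39.6

39.6%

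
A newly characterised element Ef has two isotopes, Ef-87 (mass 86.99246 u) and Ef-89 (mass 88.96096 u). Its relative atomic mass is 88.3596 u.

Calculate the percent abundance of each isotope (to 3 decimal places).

With x = fraction of Ef-87 (so Ef-89 is 1 − x):
86.99246·x + 88.96096·(1 − x) = 88.3596
(86.99246 − 88.96096)·x = 88.3596 − 88.96096
x = -0.60136 / -1.96850 = 0.30549 → 30.549% Ef-87, 69.451% Ef-89.

Ef-87: 30.549%, Ef-89: 69.451%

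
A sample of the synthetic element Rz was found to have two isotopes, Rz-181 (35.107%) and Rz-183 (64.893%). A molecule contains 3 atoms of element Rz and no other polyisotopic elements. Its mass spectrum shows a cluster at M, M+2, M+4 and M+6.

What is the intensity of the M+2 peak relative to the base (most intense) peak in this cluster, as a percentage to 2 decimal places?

(0.35107 + 0.64893)^3 gives M 0.0433, M+2 0.2399, M+4 0.4435, M+6 0.2733; the largest is M+4.
P(M+4) = C(3,2) × 0.35107^1 × 0.64893^2 = 3 × 0.35107 × 0.42111014 = 0.443517 (base)
P(M+2) = C(3,1) × 0.35107^2 × 0.64893^1 = 3 × 0.12325014 × 0.64893 = 0.239942
Relative intensity = 0.239942 / 0.443517 × 100 = 54.10

54.10%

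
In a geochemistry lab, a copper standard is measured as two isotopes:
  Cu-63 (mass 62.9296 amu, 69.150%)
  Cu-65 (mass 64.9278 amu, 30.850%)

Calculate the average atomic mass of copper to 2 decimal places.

63.55 amu

Average mass = Σ (abundance × isotope mass) = 0.69150 × 62.9296 + 0.30850 × 64.9278
= 43.51582 + 20.03023 = 63.54605 amu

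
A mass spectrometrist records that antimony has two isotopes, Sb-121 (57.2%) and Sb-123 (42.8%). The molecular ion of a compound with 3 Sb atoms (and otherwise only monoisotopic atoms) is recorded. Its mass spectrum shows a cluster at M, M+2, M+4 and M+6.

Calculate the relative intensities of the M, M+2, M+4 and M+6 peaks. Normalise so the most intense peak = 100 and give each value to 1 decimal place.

44.5 : 100.0 : 74.8 : 18.7

The 3 Sb atoms are independent, so intensities follow the terms of (0.572 + 0.428)^3.
P(M) = 0.572^3 = 0.187149
P(M+2) = 3 × 0.572^2 × 0.428^1 = 0.420104
P(M+4) = 3 × 0.572^1 × 0.428^2 = 0.314344
P(M+6) = 0.428^3 = 0.078403
The M+2 peak is largest (0.420104); scaling to 100 gives 44.5 : 100.0 : 74.8 : 18.7.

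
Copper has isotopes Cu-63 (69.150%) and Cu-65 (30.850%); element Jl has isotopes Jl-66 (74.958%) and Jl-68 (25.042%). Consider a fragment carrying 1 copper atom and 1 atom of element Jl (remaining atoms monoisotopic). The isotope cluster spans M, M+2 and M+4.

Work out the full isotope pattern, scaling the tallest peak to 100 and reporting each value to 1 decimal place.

100.0 : 78.0 : 14.9

Copper pattern (n=1): 0.6915 : 0.3085
Element Jl pattern (n=1): 0.74958 : 0.25042
Convolve the two distributions (both contribute in 2-u steps):
  M: 0.6915×0.74958 = 0.518335
  M+2: 0.6915×0.25042 + 0.3085×0.74958 = 0.404411
  M+4: 0.3085×0.25042 = 0.077255
Scale to base peak (0.518335) = 100: 100.0 : 78.0 : 14.9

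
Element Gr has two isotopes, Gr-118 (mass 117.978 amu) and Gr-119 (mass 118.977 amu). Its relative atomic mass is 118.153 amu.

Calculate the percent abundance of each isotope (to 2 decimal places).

Gr-118: 82.48%, Gr-119: 17.52%

Let x be the fractional abundance of Gr-118; then Gr-119 has abundance 1 − x.
117.978·x + 118.977·(1 − x) = 118.153
(117.978 − 118.977)·x = 118.153 − 118.977
x = -0.824 / -0.999 = 0.82482 → 82.48% Gr-118, 17.52% Gr-119.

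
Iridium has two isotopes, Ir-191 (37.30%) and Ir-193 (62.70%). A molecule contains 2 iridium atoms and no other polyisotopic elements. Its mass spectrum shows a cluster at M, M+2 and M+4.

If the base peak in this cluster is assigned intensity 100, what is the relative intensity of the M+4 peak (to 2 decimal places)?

(0.3730 + 0.6270)^2 gives M 0.1391, M+2 0.4677, M+4 0.3931; the largest is M+2.
P(M+2) = C(2,1) × 0.3730^1 × 0.6270^1 = 2 × 0.3730 × 0.6270 = 0.467742 (base)
P(M+4) = C(2,2) × 0.3730^0 × 0.6270^2 = 1 × 1.0000 × 0.393129 = 0.393129
Relative intensity = 0.393129 / 0.467742 × 100 = 84.05

84.05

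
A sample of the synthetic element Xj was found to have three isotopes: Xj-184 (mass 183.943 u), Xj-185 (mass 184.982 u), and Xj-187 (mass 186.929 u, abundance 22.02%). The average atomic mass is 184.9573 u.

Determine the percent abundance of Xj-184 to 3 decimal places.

43.641%

The remaining 77.98% is split between Xj-184 (fraction x) and Xj-185 (fraction 0.7798 − x).
Substituting: 183.943x + 184.982(0.7798 − x) = 143.7955342
(183.943 − 184.982)x = -0.4534294  ⇒  x = 0.43641, y = 0.34339
Xj-184: 43.641%, Xj-185: 34.339%.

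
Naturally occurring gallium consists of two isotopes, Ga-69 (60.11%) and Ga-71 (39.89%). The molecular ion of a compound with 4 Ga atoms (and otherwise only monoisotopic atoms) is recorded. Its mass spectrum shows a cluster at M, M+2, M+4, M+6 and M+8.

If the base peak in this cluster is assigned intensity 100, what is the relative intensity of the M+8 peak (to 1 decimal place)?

(0.6011 + 0.3989)^4 gives M 0.1306, M+2 0.3465, M+4 0.3450, M+6 0.1526, M+8 0.0253; the largest is M+2.
P(M+2) = C(4,1) × 0.6011^3 × 0.3989^1 = 4 × 0.21719018 × 0.3989 = 0.346549 (base)
P(M+8) = C(4,4) × 0.6011^0 × 0.3989^4 = 1 × 1.0000 × 0.02531956 = 0.025320
Relative intensity = 0.025320 / 0.346549 × 100 = 7.3

7.3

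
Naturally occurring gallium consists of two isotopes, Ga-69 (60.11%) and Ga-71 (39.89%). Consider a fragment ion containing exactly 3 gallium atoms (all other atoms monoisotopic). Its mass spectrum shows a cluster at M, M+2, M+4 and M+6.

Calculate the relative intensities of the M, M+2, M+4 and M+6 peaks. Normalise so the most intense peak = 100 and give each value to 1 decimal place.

Expanding (0.6011 + 0.3989)^3:
P(M) = 0.6011^3 = 0.217190
P(M+2) = 3 × 0.6011^2 × 0.3989^1 = 0.432393
P(M+4) = 3 × 0.6011^1 × 0.3989^2 = 0.286943
P(M+6) = 0.3989^3 = 0.063473
The M+2 peak is largest (0.432393); scaling to 100 gives 50.2 : 100.0 : 66.4 : 14.7.

50.2 : 100.0 : 66.4 : 14.7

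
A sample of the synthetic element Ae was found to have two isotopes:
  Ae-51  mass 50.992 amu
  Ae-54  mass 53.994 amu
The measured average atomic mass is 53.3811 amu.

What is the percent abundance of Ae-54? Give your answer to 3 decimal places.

Let x be the fractional abundance of Ae-51; then Ae-54 has abundance 1 − x.
50.992·x + 53.994·(1 − x) = 53.3811
(50.992 − 53.994)·x = 53.3811 − 53.994
x = -0.6129 / -3.002 = 0.20416 → 20.416% Ae-51, 79.584% Ae-54.

79.584%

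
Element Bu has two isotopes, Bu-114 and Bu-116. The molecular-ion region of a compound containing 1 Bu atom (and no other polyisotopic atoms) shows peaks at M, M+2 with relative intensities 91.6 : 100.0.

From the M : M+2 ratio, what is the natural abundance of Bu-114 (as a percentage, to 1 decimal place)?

Write p for the Bu-114 fraction. I(M+2)/I(M) = [C(1,1)·p^0·(1−p)] / p^1 = 1·(1−p)/p = 100.0/91.6 = 1.0917
(1−p)/p = 1.0917/1 = 1.0917  ⇒  p = 1/(1 + 1.0917) = 0.4781
Bu-114: 47.8%, Bu-116: 52.2%.

47.8%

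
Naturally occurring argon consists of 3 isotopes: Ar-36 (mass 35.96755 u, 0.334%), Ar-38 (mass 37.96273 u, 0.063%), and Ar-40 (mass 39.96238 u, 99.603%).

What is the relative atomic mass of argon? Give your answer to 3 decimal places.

39.948 u

The abundance-weighted mean is 0.00334 × 35.96755 + 0.00063 × 37.96273 + 0.99603 × 39.96238
= 0.120132 + 0.023917 + 39.803729 = 39.947778 u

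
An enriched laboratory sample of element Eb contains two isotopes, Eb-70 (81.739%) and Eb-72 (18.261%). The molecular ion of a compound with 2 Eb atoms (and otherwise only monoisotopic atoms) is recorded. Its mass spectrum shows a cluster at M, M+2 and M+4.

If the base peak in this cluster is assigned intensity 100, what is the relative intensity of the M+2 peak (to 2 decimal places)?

(0.81739 + 0.18261)^2 gives M 0.6681, M+2 0.2985, M+4 0.0333; the largest is M.
P(M) = C(2,0) × 0.81739^2 × 0.18261^0 = 1 × 0.66812641 × 1.0000 = 0.668126 (base)
P(M+2) = C(2,1) × 0.81739^1 × 0.18261^1 = 2 × 0.81739 × 0.18261 = 0.298527
Relative intensity = 0.298527 / 0.668126 × 100 = 44.68

44.68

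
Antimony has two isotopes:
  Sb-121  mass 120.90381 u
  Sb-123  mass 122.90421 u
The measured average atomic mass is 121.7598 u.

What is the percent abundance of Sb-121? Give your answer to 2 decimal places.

57.21%

With x = fraction of Sb-121 (so Sb-123 is 1 − x):
120.90381·x + 122.90421·(1 − x) = 121.7598
(120.90381 − 122.90421)·x = 121.7598 − 122.90421
x = -1.14441 / -2.00040 = 0.57209 → 57.21% Sb-121, 42.79% Sb-123.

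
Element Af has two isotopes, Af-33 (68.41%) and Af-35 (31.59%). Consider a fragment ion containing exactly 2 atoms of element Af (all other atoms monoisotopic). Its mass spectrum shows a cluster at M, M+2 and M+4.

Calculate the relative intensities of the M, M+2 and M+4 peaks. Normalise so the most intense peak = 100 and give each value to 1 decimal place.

100.0 : 92.4 : 21.3

Expanding (0.6841 + 0.3159)^2:
P(M) = 0.6841^2 = 0.467993
P(M+2) = 2 × 0.6841^1 × 0.3159^1 = 0.432214
P(M+4) = 0.3159^2 = 0.099793
The M peak is largest (0.467993); scaling to 100 gives 100.0 : 92.4 : 21.3.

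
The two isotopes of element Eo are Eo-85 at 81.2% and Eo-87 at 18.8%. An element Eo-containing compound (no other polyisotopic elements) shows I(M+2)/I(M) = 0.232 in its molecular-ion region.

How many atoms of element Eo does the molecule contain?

1

With n Eo atoms, P(M+2)/P(M) = C(n,1)·p^(n−1)q / p^n = n·q/p = n · 0.188/0.812.
n = 0.232 × 0.812/0.188 = 1.00 ≈ 1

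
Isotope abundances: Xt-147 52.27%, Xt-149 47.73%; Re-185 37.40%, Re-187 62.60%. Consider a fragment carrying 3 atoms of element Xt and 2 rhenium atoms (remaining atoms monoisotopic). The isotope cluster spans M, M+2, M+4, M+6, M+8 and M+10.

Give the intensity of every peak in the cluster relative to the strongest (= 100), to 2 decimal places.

5.95 : 36.21 : 86.10 : 100.00 : 56.85 : 12.69

Element Xt pattern (n=3): 0.14280963 : 0.39121697 : 0.35723716 : 0.10873624
Rhenium pattern (n=2): 0.139876 : 0.468248 : 0.391876
Convolve the two distributions (both contribute in 2-u steps):
  M: 0.14280963×0.139876 = 0.019976
  M+2: 0.14280963×0.468248 + 0.39121697×0.139876 = 0.121592
  M+4: 0.14280963×0.391876 + 0.39121697×0.468248 + 0.35723716×0.139876 = 0.289119
  M+6: 0.39121697×0.391876 + 0.35723716×0.468248 + 0.10873624×0.139876 = 0.335794
  M+8: 0.35723716×0.391876 + 0.10873624×0.468248 = 0.190908
  M+10: 0.10873624×0.391876 = 0.042611
Scale to base peak (0.335794) = 100: 5.95 : 36.21 : 86.10 : 100.00 : 56.85 : 12.69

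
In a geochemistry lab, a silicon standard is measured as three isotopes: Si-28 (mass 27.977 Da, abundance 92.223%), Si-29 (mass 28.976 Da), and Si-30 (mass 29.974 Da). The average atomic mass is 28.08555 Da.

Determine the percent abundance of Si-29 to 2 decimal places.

Let x and y be the fractions of Si-29 and Si-30. Then x + y = 1 − 0.92223 = 0.07777 and 28.976x + 29.974y = 28.08555 − 0.92223×27.977 = 2.28432129.
Substituting: 28.976x + 29.974(0.07777 − x) = 2.28432129
(28.976 − 29.974)x = -0.04675669  ⇒  x = 0.04685, y = 0.03092
Si-29: 4.69%, Si-30: 3.09%.

4.69%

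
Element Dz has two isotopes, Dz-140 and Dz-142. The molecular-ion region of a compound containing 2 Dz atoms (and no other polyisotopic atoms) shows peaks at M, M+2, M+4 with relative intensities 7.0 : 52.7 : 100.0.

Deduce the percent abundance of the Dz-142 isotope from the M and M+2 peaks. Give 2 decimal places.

If p is the fraction of Dz that is Dz-140, then I(M+2)/I(M) = [C(2,1)·p^1·(1−p)] / p^2 = 2·(1−p)/p = 52.7/7.0 = 7.5286
(1−p)/p = 7.5286/2 = 3.7643  ⇒  p = 1/(1 + 3.7643) = 0.2099
Dz-140: 20.99%, Dz-142: 79.01%.

79.01%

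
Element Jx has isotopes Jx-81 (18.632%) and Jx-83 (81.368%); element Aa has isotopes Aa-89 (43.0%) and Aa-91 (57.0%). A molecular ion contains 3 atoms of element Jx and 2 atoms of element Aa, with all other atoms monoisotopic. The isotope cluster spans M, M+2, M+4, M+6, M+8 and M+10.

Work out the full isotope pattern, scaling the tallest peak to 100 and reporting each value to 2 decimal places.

0.31 : 4.90 : 29.16 : 80.29 : 100.00 : 45.54

Element Jx pattern (n=3): 0.00646813 : 0.08474105 : 0.37007352 : 0.5387173
Element Aa pattern (n=2): 0.1849 : 0.4902 : 0.3249
Convolve the two distributions (both contribute in 2-u steps):
  M: 0.00646813×0.1849 = 0.001196
  M+2: 0.00646813×0.4902 + 0.08474105×0.1849 = 0.018839
  M+4: 0.00646813×0.3249 + 0.08474105×0.4902 + 0.37007352×0.1849 = 0.112068
  M+6: 0.08474105×0.3249 + 0.37007352×0.4902 + 0.5387173×0.1849 = 0.308551
  M+8: 0.37007352×0.3249 + 0.5387173×0.4902 = 0.384316
  M+10: 0.5387173×0.3249 = 0.175029
Scale to base peak (0.384316) = 100: 0.31 : 4.90 : 29.16 : 80.29 : 100.00 : 45.54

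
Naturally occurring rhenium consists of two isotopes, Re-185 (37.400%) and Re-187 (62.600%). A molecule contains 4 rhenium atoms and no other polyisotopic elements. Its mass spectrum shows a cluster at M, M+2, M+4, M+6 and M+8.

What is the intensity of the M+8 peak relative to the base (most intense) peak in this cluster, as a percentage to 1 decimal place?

(0.37400 + 0.62600)^4 gives M 0.0196, M+2 0.1310, M+4 0.3289, M+6 0.3670, M+8 0.1536; the largest is M+6.
P(M+6) = C(4,3) × 0.37400^1 × 0.62600^3 = 4 × 0.3740 × 0.24531438 = 0.366990 (base)
P(M+8) = C(4,4) × 0.37400^0 × 0.62600^4 = 1 × 1.0000 × 0.1535668 = 0.153567
Relative intensity = 0.153567 / 0.366990 × 100 = 41.8

41.8%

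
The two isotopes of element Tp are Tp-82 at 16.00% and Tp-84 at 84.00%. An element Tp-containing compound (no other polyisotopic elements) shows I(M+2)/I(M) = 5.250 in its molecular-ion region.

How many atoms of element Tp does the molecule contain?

1

The M+2/M ratio from n Tp atoms is n · q/p = n · 0.8400/0.1600.
n = 5.250 × 0.1600/0.8400 = 1.00 ≈ 1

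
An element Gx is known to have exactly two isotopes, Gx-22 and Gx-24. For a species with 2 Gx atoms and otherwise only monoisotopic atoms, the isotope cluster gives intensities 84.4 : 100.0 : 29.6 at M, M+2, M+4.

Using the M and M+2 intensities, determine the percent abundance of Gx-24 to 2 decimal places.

If p is the fraction of Gx that is Gx-22, then I(M+2)/I(M) = [C(2,1)·p^1·(1−p)] / p^2 = 2·(1−p)/p = 100.0/84.4 = 1.1848
(1−p)/p = 1.1848/2 = 0.5924  ⇒  p = 1/(1 + 0.5924) = 0.6280
Gx-22: 62.80%, Gx-24: 37.20%.

37.20%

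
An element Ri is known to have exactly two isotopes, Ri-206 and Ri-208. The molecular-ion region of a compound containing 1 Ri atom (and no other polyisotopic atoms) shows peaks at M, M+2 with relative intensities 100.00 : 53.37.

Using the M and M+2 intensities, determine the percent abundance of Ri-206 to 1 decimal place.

Write p for the Ri-206 fraction. I(M+2)/I(M) = [C(1,1)·p^0·(1−p)] / p^1 = 1·(1−p)/p = 53.37/100.00 = 0.5337
(1−p)/p = 0.5337/1 = 0.5337  ⇒  p = 1/(1 + 0.5337) = 0.6520
Ri-206: 65.2%, Ri-208: 34.8%.

65.2%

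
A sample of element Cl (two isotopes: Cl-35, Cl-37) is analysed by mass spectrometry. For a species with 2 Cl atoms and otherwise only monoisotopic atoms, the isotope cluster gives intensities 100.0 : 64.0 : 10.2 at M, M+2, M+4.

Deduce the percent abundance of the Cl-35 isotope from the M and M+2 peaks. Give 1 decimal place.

75.8%

Let p = fractional abundance of Cl-35. I(M+2)/I(M) = [C(2,1)·p^1·(1−p)] / p^2 = 2·(1−p)/p = 64.0/100.0 = 0.6400
(1−p)/p = 0.6400/2 = 0.3200  ⇒  p = 1/(1 + 0.3200) = 0.7576
Cl-35: 75.8%, Cl-37: 24.2%.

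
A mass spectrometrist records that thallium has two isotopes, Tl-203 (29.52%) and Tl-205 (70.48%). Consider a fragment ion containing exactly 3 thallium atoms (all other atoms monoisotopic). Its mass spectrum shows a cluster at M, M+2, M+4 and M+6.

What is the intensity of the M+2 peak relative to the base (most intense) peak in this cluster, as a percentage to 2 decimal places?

(0.2952 + 0.7048)^3 gives M 0.0257, M+2 0.1843, M+4 0.4399, M+6 0.3501; the largest is M+4.
P(M+4) = C(3,2) × 0.2952^1 × 0.7048^2 = 3 × 0.2952 × 0.49674304 = 0.439916 (base)
P(M+2) = C(3,1) × 0.2952^2 × 0.7048^1 = 3 × 0.08714304 × 0.7048 = 0.184255
Relative intensity = 0.184255 / 0.439916 × 100 = 41.88

41.88%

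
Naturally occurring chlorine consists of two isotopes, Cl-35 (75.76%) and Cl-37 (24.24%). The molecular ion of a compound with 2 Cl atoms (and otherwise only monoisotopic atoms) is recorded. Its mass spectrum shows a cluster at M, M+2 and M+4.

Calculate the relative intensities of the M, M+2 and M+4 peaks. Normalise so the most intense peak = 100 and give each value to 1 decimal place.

Each Cl atom is independently Cl-35 (p = 0.7576) or Cl-37 (q = 0.2424); the cluster is the binomial expansion (p + q)^2.
P(M) = 0.7576^2 = 0.573958
P(M+2) = 2 × 0.7576^1 × 0.2424^1 = 0.367284
P(M+4) = 0.2424^2 = 0.058758
The M peak is largest (0.573958); scaling to 100 gives 100.0 : 64.0 : 10.2.

100.0 : 64.0 : 10.2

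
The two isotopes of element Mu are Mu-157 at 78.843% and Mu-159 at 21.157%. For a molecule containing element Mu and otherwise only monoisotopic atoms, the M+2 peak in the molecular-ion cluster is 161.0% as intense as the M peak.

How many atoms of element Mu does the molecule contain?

With n Mu atoms, P(M+2)/P(M) = C(n,1)·p^(n−1)q / p^n = n·q/p = n · 0.21157/0.78843.
n = 1.610 × 0.78843/0.21157 = 6.00 ≈ 6

6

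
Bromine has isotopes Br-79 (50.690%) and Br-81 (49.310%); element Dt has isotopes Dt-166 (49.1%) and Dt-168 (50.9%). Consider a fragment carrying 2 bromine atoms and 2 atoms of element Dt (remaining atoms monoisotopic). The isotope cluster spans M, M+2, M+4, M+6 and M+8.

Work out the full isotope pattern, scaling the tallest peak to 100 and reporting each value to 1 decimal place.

Bromine pattern (n=2): 0.25694761 : 0.49990478 : 0.24314761
Element Dt pattern (n=2): 0.241081 : 0.499838 : 0.259081
Convolve the two distributions (both contribute in 2-u steps):
  M: 0.25694761×0.241081 = 0.061945
  M+2: 0.25694761×0.499838 + 0.49990478×0.241081 = 0.248950
  M+4: 0.25694761×0.259081 + 0.49990478×0.499838 + 0.24314761×0.241081 = 0.375060
  M+6: 0.49990478×0.259081 + 0.24314761×0.499838 = 0.251050
  M+8: 0.24314761×0.259081 = 0.062995
Scale to base peak (0.375060) = 100: 16.5 : 66.4 : 100.0 : 66.9 : 16.8

16.5 : 66.4 : 100.0 : 66.9 : 16.8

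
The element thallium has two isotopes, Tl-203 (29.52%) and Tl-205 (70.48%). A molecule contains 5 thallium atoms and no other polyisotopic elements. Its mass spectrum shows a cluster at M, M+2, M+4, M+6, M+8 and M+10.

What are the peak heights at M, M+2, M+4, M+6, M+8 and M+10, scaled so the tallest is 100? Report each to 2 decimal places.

The 5 Tl atoms are independent, so intensities follow the terms of (0.2952 + 0.7048)^5.
P(M) = 0.2952^5 = 0.002242
P(M+2) = 5 × 0.2952^4 × 0.7048^1 = 0.026761
P(M+4) = 10 × 0.2952^3 × 0.7048^2 = 0.127785
P(M+6) = 10 × 0.2952^2 × 0.7048^3 = 0.305092
P(M+8) = 5 × 0.2952^1 × 0.7048^4 = 0.364208
P(M+10) = 0.7048^5 = 0.173912
The M+8 peak is largest (0.364208); scaling to 100 gives 0.62 : 7.35 : 35.09 : 83.77 : 100.00 : 47.75.

0.62 : 7.35 : 35.09 : 83.77 : 100.00 : 47.75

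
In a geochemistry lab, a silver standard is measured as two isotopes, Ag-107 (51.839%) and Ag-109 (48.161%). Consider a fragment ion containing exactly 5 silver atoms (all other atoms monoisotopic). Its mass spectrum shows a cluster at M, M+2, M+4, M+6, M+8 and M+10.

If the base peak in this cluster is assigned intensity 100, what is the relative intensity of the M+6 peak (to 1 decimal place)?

92.9

Binomial terms of (0.51839 + 0.48161)^5: M 0.0374, M+2 0.1739, M+4 0.3231, M+6 0.3002, M+8 0.1394, M+10 0.0259 → M+4 is the base peak.
P(M+4) = C(5,2) × 0.51839^3 × 0.48161^2 = 10 × 0.13930601 × 0.23194819 = 0.323118 (base)
P(M+6) = C(5,3) × 0.51839^2 × 0.48161^3 = 10 × 0.26872819 × 0.11170857 = 0.300192
Relative intensity = 0.300192 / 0.323118 × 100 = 92.9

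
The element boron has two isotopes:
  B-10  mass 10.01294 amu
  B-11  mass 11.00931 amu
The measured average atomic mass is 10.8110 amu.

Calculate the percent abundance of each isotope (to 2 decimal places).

With x = fraction of B-10 (so B-11 is 1 − x):
10.01294·x + 11.00931·(1 − x) = 10.8110
(10.01294 − 11.00931)·x = 10.8110 − 11.00931
x = -0.19831 / -0.99637 = 0.19903 → 19.90% B-10, 80.10% B-11.

B-10: 19.90%, B-11: 80.10%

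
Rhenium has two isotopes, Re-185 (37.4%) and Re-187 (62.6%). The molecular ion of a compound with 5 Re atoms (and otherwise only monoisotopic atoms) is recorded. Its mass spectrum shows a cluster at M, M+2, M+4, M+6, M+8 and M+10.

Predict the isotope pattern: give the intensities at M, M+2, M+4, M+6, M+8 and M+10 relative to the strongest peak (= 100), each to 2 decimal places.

Each Re atom is independently Re-185 (p = 0.374) or Re-187 (q = 0.626); the cluster is the binomial expansion (p + q)^5.
P(M) = 0.374^5 = 0.007317
P(M+2) = 5 × 0.374^4 × 0.626^1 = 0.061239
P(M+4) = 10 × 0.374^3 × 0.626^2 = 0.205005
P(M+6) = 10 × 0.374^2 × 0.626^3 = 0.343136
P(M+8) = 5 × 0.374^1 × 0.626^4 = 0.287170
P(M+10) = 0.626^5 = 0.096133
The M+6 peak is largest (0.343136); scaling to 100 gives 2.13 : 17.85 : 59.74 : 100.00 : 83.69 : 28.02.

2.13 : 17.85 : 59.74 : 100.00 : 83.69 : 28.02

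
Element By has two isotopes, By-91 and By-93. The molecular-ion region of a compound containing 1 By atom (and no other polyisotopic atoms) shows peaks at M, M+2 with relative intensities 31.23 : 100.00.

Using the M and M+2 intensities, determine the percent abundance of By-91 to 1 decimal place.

23.8%

Let p = fractional abundance of By-91. I(M+2)/I(M) = [C(1,1)·p^0·(1−p)] / p^1 = 1·(1−p)/p = 100.00/31.23 = 3.2020
(1−p)/p = 3.2020/1 = 3.2020  ⇒  p = 1/(1 + 3.2020) = 0.2380
By-91: 23.8%, By-93: 76.2%.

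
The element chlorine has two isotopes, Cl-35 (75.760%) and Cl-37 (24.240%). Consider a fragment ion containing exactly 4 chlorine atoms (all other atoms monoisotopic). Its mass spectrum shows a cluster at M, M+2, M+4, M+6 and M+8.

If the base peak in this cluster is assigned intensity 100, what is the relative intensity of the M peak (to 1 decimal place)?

(0.75760 + 0.24240)^4 gives M 0.3294, M+2 0.4216, M+4 0.2023, M+6 0.0432, M+8 0.0035; the largest is M+2.
P(M+2) = C(4,1) × 0.75760^3 × 0.24240^1 = 4 × 0.4348304 × 0.2424 = 0.421612 (base)
P(M) = C(4,0) × 0.75760^4 × 0.24240^0 = 1 × 0.32942751 × 1.0000 = 0.329428
Relative intensity = 0.329428 / 0.421612 × 100 = 78.1

78.1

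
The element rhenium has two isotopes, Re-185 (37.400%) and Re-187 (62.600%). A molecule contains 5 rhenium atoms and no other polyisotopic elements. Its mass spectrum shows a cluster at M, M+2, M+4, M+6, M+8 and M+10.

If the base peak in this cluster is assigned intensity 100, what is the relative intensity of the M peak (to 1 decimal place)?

2.1

Term probabilities: M 0.0073, M+2 0.0612, M+4 0.2050, M+6 0.3431, M+8 0.2872, M+10 0.0961. Base peak = M+6.
P(M+6) = C(5,3) × 0.37400^2 × 0.62600^3 = 10 × 0.139876 × 0.24531438 = 0.343136 (base)
P(M) = C(5,0) × 0.37400^5 × 0.62600^0 = 1 × 0.00731742 × 1.0000 = 0.007317
Relative intensity = 0.007317 / 0.343136 × 100 = 2.1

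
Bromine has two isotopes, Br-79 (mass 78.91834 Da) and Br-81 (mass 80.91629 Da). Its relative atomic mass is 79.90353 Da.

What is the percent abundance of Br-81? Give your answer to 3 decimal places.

Let x be the fractional abundance of Br-79; then Br-81 has abundance 1 − x.
78.91834·x + 80.91629·(1 − x) = 79.90353
(78.91834 − 80.91629)·x = 79.90353 − 80.91629
x = -1.01276 / -1.99795 = 0.50690 → 50.690% Br-79, 49.310% Br-81.

49.310%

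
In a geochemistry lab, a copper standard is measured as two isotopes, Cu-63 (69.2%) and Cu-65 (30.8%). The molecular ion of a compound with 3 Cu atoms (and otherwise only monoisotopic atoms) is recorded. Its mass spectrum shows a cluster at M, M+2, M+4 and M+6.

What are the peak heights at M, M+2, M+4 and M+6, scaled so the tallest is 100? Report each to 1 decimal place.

74.9 : 100.0 : 44.5 : 6.6

The 3 Cu atoms are independent, so intensities follow the terms of (0.692 + 0.308)^3.
P(M) = 0.692^3 = 0.331374
P(M+2) = 3 × 0.692^2 × 0.308^1 = 0.442470
P(M+4) = 3 × 0.692^1 × 0.308^2 = 0.196938
P(M+6) = 0.308^3 = 0.029218
The M+2 peak is largest (0.442470); scaling to 100 gives 74.9 : 100.0 : 44.5 : 6.6.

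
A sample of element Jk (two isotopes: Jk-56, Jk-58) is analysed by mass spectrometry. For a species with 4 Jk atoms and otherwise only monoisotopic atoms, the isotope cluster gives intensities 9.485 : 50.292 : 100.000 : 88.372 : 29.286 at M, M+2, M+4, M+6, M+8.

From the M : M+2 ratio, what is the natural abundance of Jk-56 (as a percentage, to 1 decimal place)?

If p is the fraction of Jk that is Jk-56, then I(M+2)/I(M) = [C(4,1)·p^3·(1−p)] / p^4 = 4·(1−p)/p = 50.292/9.485 = 5.3023
(1−p)/p = 5.3023/4 = 1.3256  ⇒  p = 1/(1 + 1.3256) = 0.4300
Jk-56: 43.0%, Jk-58: 57.0%.

43.0%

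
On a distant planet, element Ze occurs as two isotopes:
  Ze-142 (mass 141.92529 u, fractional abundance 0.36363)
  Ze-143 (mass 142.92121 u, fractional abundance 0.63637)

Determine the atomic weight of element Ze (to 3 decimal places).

Ar = Σ fᵢ·mᵢ = 0.36363 × 141.92529 + 0.63637 × 142.92121
= 51.608293 + 90.950770 = 142.559063 u

142.559 u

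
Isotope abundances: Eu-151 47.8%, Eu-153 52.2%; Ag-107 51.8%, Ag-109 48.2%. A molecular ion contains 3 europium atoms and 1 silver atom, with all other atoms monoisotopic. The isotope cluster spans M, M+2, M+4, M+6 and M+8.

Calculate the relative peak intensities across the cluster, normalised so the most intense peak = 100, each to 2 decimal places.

15.09 : 63.49 : 100.00 : 69.90 : 18.29

Europium pattern (n=3): 0.10921535 : 0.35780594 : 0.39074206 : 0.14223665
Silver pattern (n=1): 0.5180 : 0.4820
Convolve the two distributions (both contribute in 2-u steps):
  M: 0.10921535×0.5180 = 0.056574
  M+2: 0.10921535×0.4820 + 0.35780594×0.5180 = 0.237985
  M+4: 0.35780594×0.4820 + 0.39074206×0.5180 = 0.374867
  M+6: 0.39074206×0.4820 + 0.14223665×0.5180 = 0.262016
  M+8: 0.14223665×0.4820 = 0.068558
Scale to base peak (0.374867) = 100: 15.09 : 63.49 : 100.00 : 69.90 : 18.29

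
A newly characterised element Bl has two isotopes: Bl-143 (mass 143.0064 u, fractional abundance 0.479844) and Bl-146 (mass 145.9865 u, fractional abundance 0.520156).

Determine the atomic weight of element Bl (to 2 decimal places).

Ar = Σ fᵢ·mᵢ = 0.479844 × 143.0064 + 0.520156 × 145.9865
= 68.62076 + 75.93575 = 144.55651 u

144.56 u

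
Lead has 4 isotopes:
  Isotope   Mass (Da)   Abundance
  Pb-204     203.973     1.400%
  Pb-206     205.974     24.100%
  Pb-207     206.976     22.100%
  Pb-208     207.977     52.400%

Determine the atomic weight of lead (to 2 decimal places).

207.22 Da

Average mass = Σ (abundance × isotope mass) = 0.01400 × 203.973 + 0.24100 × 205.974 + 0.22100 × 206.976 + 0.52400 × 207.977
= 2.8556 + 49.6397 + 45.7417 + 108.9799 = 207.2169 Da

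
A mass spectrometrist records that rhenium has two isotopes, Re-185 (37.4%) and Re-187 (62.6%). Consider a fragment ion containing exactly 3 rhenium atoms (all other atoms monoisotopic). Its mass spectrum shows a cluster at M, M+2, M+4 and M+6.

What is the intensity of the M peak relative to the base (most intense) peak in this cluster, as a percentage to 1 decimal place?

(0.374 + 0.626)^3 gives M 0.0523, M+2 0.2627, M+4 0.4397, M+6 0.2453; the largest is M+4.
P(M+4) = C(3,2) × 0.374^1 × 0.626^2 = 3 × 0.3740 × 0.391876 = 0.439685 (base)
P(M) = C(3,0) × 0.374^3 × 0.626^0 = 1 × 0.05231362 × 1.0000 = 0.052314
Relative intensity = 0.052314 / 0.439685 × 100 = 11.9

11.9%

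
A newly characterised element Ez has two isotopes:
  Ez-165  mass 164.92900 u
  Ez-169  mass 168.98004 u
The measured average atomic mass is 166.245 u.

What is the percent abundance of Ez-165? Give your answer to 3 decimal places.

67.515%

With x = fraction of Ez-165 (so Ez-169 is 1 − x):
164.92900·x + 168.98004·(1 − x) = 166.245
(164.92900 − 168.98004)·x = 166.245 − 168.98004
x = -2.73504 / -4.05104 = 0.67515 → 67.515% Ez-165, 32.485% Ez-169.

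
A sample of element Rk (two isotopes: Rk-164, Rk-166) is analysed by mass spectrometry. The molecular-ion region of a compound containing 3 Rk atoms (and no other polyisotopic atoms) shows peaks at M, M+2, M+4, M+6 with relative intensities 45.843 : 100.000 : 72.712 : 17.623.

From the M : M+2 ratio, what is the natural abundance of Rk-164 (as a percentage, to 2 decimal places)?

57.90%

If p is the fraction of Rk that is Rk-164, then I(M+2)/I(M) = [C(3,1)·p^2·(1−p)] / p^3 = 3·(1−p)/p = 100.000/45.843 = 2.1814
(1−p)/p = 2.1814/3 = 0.7271  ⇒  p = 1/(1 + 0.7271) = 0.5790
Rk-164: 57.90%, Rk-166: 42.10%.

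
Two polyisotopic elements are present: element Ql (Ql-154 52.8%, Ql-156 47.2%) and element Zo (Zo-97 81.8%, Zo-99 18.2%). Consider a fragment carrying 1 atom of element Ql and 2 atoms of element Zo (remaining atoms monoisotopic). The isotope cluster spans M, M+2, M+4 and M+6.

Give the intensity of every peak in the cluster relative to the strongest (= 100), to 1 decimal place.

74.7 : 100.0 : 33.4 : 3.3

Element Ql pattern (n=1): 0.5280 : 0.4720
Element Zo pattern (n=2): 0.669124 : 0.297752 : 0.033124
Convolve the two distributions (both contribute in 2-u steps):
  M: 0.5280×0.669124 = 0.353297
  M+2: 0.5280×0.297752 + 0.4720×0.669124 = 0.473040
  M+4: 0.5280×0.033124 + 0.4720×0.297752 = 0.158028
  M+6: 0.4720×0.033124 = 0.015635
Scale to base peak (0.473040) = 100: 74.7 : 100.0 : 33.4 : 3.3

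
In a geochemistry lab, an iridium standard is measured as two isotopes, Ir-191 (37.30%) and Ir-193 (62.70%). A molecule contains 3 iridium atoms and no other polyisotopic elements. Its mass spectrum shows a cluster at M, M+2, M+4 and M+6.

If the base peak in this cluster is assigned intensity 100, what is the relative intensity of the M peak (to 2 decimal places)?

11.80

Term probabilities: M 0.0519, M+2 0.2617, M+4 0.4399, M+6 0.2465. Base peak = M+4.
P(M+4) = C(3,2) × 0.3730^1 × 0.6270^2 = 3 × 0.3730 × 0.393129 = 0.439911 (base)
P(M) = C(3,0) × 0.3730^3 × 0.6270^0 = 1 × 0.05189512 × 1.0000 = 0.051895
Relative intensity = 0.051895 / 0.439911 × 100 = 11.80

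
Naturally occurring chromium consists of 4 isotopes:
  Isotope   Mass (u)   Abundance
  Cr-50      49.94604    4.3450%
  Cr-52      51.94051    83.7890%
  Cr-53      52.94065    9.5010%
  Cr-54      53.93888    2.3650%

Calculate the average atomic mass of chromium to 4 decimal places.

Weight each isotope mass by its fractional abundance: 0.043450 × 49.94604 + 0.837890 × 51.94051 + 0.095010 × 52.94065 + 0.023650 × 53.93888
= 2.170155 + 43.520434 + 5.029891 + 1.275655 = 51.996135 u

51.9961 u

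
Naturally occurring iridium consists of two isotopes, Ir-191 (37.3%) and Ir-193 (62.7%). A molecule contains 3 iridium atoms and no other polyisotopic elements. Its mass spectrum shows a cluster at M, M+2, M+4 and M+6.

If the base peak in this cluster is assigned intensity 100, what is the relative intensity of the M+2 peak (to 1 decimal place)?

Term probabilities: M 0.0519, M+2 0.2617, M+4 0.4399, M+6 0.2465. Base peak = M+4.
P(M+4) = C(3,2) × 0.373^1 × 0.627^2 = 3 × 0.3730 × 0.393129 = 0.439911 (base)
P(M+2) = C(3,1) × 0.373^2 × 0.627^1 = 3 × 0.139129 × 0.6270 = 0.261702
Relative intensity = 0.261702 / 0.439911 × 100 = 59.5

59.5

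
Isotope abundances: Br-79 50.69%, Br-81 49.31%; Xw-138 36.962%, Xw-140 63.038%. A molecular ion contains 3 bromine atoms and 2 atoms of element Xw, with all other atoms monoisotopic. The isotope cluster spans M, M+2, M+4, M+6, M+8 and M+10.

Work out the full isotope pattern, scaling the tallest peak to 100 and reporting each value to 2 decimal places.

5.24 : 33.15 : 82.24 : 100.00 : 59.70 : 14.02

Bromine pattern (n=3): 0.13024674 : 0.3801026 : 0.36975457 : 0.11989609
Element Xw pattern (n=2): 0.13661894 : 0.46600211 : 0.39737894
Convolve the two distributions (both contribute in 2-u steps):
  M: 0.13024674×0.13661894 = 0.017794
  M+2: 0.13024674×0.46600211 + 0.3801026×0.13661894 = 0.112624
  M+4: 0.13024674×0.39737894 + 0.3801026×0.46600211 + 0.36975457×0.13661894 = 0.279401
  M+6: 0.3801026×0.39737894 + 0.36975457×0.46600211 + 0.11989609×0.13661894 = 0.339731
  M+8: 0.36975457×0.39737894 + 0.11989609×0.46600211 = 0.202805
  M+10: 0.11989609×0.39737894 = 0.047644
Scale to base peak (0.339731) = 100: 5.24 : 33.15 : 82.24 : 100.00 : 59.70 : 14.02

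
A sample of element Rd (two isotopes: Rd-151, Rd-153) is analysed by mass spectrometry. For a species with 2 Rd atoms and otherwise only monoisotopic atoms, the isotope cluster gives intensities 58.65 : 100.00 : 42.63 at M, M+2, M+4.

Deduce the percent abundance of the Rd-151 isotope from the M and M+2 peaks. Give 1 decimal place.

54.0%

Write p for the Rd-151 fraction. I(M+2)/I(M) = [C(2,1)·p^1·(1−p)] / p^2 = 2·(1−p)/p = 100.00/58.65 = 1.7050
(1−p)/p = 1.7050/2 = 0.8525  ⇒  p = 1/(1 + 0.8525) = 0.5398
Rd-151: 54.0%, Rd-153: 46.0%.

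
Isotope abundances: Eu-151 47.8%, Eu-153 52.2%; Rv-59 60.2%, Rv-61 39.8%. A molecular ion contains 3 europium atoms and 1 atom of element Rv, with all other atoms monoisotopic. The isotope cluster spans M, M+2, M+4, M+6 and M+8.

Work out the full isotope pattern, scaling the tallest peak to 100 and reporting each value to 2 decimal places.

17.41 : 68.55 : 100.00 : 63.86 : 14.99

Europium pattern (n=3): 0.10921535 : 0.35780594 : 0.39074206 : 0.14223665
Element Rv pattern (n=1): 0.6020 : 0.3980
Convolve the two distributions (both contribute in 2-u steps):
  M: 0.10921535×0.6020 = 0.065748
  M+2: 0.10921535×0.3980 + 0.35780594×0.6020 = 0.258867
  M+4: 0.35780594×0.3980 + 0.39074206×0.6020 = 0.377633
  M+6: 0.39074206×0.3980 + 0.14223665×0.6020 = 0.241142
  M+8: 0.14223665×0.3980 = 0.056610
Scale to base peak (0.377633) = 100: 17.41 : 68.55 : 100.00 : 63.86 : 14.99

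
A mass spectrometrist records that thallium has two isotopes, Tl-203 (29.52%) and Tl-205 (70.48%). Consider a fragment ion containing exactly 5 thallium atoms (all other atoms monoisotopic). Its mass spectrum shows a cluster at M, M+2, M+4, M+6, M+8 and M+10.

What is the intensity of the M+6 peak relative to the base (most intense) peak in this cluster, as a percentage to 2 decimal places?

Term probabilities: M 0.0022, M+2 0.0268, M+4 0.1278, M+6 0.3051, M+8 0.3642, M+10 0.1739. Base peak = M+8.
P(M+8) = C(5,4) × 0.2952^1 × 0.7048^4 = 5 × 0.2952 × 0.24675365 = 0.364208 (base)
P(M+6) = C(5,3) × 0.2952^2 × 0.7048^3 = 10 × 0.08714304 × 0.35010449 = 0.305092
Relative intensity = 0.305092 / 0.364208 × 100 = 83.77

83.77%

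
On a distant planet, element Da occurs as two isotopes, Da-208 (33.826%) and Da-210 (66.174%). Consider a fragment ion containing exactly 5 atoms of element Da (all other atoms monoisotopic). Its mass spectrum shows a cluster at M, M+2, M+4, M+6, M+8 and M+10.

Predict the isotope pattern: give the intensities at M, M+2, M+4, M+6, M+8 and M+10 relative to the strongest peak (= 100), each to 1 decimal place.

Each Da atom is independently Da-208 (p = 0.33826) or Da-210 (q = 0.66174); the cluster is the binomial expansion (p + q)^5.
P(M) = 0.33826^5 = 0.004428
P(M+2) = 5 × 0.33826^4 × 0.66174^1 = 0.043317
P(M+4) = 10 × 0.33826^3 × 0.66174^2 = 0.169483
P(M+6) = 10 × 0.33826^2 × 0.66174^3 = 0.331561
P(M+8) = 5 × 0.33826^1 × 0.66174^4 = 0.324317
P(M+10) = 0.66174^5 = 0.126893
The M+6 peak is largest (0.331561); scaling to 100 gives 1.3 : 13.1 : 51.1 : 100.0 : 97.8 : 38.3.

1.3 : 13.1 : 51.1 : 100.0 : 97.8 : 38.3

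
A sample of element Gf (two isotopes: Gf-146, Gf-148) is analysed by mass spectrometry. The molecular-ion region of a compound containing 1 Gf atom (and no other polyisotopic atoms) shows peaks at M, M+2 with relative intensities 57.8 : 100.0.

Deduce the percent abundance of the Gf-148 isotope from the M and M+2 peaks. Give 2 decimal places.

63.37%

Write p for the Gf-146 fraction. I(M+2)/I(M) = [C(1,1)·p^0·(1−p)] / p^1 = 1·(1−p)/p = 100.0/57.8 = 1.7301
(1−p)/p = 1.7301/1 = 1.7301  ⇒  p = 1/(1 + 1.7301) = 0.3663
Gf-146: 36.63%, Gf-148: 63.37%.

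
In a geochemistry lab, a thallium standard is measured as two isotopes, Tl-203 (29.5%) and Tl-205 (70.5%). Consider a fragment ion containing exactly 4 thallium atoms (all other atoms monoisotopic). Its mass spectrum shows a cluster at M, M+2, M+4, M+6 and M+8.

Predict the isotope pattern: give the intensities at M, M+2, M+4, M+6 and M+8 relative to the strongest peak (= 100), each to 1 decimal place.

Expanding (0.295 + 0.705)^4:
P(M) = 0.295^4 = 0.007573
P(M+2) = 4 × 0.295^3 × 0.705^1 = 0.072396
P(M+4) = 6 × 0.295^2 × 0.705^2 = 0.259522
P(M+6) = 4 × 0.295^1 × 0.705^3 = 0.413475
P(M+8) = 0.705^4 = 0.247034
The M+6 peak is largest (0.413475); scaling to 100 gives 1.8 : 17.5 : 62.8 : 100.0 : 59.7.

1.8 : 17.5 : 62.8 : 100.0 : 59.7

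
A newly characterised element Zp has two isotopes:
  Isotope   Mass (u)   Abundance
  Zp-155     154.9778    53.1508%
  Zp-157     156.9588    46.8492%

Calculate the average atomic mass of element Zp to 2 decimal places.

Average mass = Σ (abundance × isotope mass) = 0.531508 × 154.9778 + 0.468492 × 156.9588
= 82.37194 + 73.53394 = 155.90588 u

155.91 u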